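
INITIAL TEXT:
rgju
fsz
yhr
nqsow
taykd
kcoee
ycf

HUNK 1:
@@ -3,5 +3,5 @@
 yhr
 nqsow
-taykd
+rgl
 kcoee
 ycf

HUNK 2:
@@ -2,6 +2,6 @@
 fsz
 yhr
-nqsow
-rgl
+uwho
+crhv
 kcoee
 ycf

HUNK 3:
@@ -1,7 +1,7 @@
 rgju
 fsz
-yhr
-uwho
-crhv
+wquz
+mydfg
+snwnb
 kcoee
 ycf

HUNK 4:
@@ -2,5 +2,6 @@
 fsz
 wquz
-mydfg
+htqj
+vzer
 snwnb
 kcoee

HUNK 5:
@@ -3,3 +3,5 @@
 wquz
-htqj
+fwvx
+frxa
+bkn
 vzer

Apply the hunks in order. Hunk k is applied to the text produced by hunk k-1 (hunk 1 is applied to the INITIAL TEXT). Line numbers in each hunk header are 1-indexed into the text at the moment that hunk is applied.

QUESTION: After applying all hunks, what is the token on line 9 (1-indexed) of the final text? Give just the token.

Hunk 1: at line 3 remove [taykd] add [rgl] -> 7 lines: rgju fsz yhr nqsow rgl kcoee ycf
Hunk 2: at line 2 remove [nqsow,rgl] add [uwho,crhv] -> 7 lines: rgju fsz yhr uwho crhv kcoee ycf
Hunk 3: at line 1 remove [yhr,uwho,crhv] add [wquz,mydfg,snwnb] -> 7 lines: rgju fsz wquz mydfg snwnb kcoee ycf
Hunk 4: at line 2 remove [mydfg] add [htqj,vzer] -> 8 lines: rgju fsz wquz htqj vzer snwnb kcoee ycf
Hunk 5: at line 3 remove [htqj] add [fwvx,frxa,bkn] -> 10 lines: rgju fsz wquz fwvx frxa bkn vzer snwnb kcoee ycf
Final line 9: kcoee

Answer: kcoee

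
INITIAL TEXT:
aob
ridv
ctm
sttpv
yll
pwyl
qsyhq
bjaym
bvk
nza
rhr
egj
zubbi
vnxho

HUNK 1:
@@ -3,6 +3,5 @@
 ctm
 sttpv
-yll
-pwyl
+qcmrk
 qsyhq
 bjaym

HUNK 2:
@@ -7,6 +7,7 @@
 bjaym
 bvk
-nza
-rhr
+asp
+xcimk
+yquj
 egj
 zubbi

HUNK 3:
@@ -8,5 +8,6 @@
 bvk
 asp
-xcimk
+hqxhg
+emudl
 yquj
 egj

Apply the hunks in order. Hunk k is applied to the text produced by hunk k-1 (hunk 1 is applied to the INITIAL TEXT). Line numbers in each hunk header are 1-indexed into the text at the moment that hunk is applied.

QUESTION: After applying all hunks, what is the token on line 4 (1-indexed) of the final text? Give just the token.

Answer: sttpv

Derivation:
Hunk 1: at line 3 remove [yll,pwyl] add [qcmrk] -> 13 lines: aob ridv ctm sttpv qcmrk qsyhq bjaym bvk nza rhr egj zubbi vnxho
Hunk 2: at line 7 remove [nza,rhr] add [asp,xcimk,yquj] -> 14 lines: aob ridv ctm sttpv qcmrk qsyhq bjaym bvk asp xcimk yquj egj zubbi vnxho
Hunk 3: at line 8 remove [xcimk] add [hqxhg,emudl] -> 15 lines: aob ridv ctm sttpv qcmrk qsyhq bjaym bvk asp hqxhg emudl yquj egj zubbi vnxho
Final line 4: sttpv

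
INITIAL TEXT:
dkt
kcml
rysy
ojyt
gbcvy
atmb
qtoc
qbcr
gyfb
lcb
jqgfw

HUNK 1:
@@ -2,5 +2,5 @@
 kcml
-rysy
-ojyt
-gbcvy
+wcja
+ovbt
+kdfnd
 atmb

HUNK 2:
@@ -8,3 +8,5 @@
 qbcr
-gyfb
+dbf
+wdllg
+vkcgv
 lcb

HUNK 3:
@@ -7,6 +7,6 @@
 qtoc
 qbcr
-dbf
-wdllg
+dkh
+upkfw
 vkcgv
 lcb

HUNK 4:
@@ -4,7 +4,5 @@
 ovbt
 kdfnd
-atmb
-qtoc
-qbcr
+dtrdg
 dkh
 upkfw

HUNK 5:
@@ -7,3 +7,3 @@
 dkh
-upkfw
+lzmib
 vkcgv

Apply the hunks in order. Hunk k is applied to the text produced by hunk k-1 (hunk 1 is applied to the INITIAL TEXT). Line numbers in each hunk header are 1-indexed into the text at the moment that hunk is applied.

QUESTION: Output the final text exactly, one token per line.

Hunk 1: at line 2 remove [rysy,ojyt,gbcvy] add [wcja,ovbt,kdfnd] -> 11 lines: dkt kcml wcja ovbt kdfnd atmb qtoc qbcr gyfb lcb jqgfw
Hunk 2: at line 8 remove [gyfb] add [dbf,wdllg,vkcgv] -> 13 lines: dkt kcml wcja ovbt kdfnd atmb qtoc qbcr dbf wdllg vkcgv lcb jqgfw
Hunk 3: at line 7 remove [dbf,wdllg] add [dkh,upkfw] -> 13 lines: dkt kcml wcja ovbt kdfnd atmb qtoc qbcr dkh upkfw vkcgv lcb jqgfw
Hunk 4: at line 4 remove [atmb,qtoc,qbcr] add [dtrdg] -> 11 lines: dkt kcml wcja ovbt kdfnd dtrdg dkh upkfw vkcgv lcb jqgfw
Hunk 5: at line 7 remove [upkfw] add [lzmib] -> 11 lines: dkt kcml wcja ovbt kdfnd dtrdg dkh lzmib vkcgv lcb jqgfw

Answer: dkt
kcml
wcja
ovbt
kdfnd
dtrdg
dkh
lzmib
vkcgv
lcb
jqgfw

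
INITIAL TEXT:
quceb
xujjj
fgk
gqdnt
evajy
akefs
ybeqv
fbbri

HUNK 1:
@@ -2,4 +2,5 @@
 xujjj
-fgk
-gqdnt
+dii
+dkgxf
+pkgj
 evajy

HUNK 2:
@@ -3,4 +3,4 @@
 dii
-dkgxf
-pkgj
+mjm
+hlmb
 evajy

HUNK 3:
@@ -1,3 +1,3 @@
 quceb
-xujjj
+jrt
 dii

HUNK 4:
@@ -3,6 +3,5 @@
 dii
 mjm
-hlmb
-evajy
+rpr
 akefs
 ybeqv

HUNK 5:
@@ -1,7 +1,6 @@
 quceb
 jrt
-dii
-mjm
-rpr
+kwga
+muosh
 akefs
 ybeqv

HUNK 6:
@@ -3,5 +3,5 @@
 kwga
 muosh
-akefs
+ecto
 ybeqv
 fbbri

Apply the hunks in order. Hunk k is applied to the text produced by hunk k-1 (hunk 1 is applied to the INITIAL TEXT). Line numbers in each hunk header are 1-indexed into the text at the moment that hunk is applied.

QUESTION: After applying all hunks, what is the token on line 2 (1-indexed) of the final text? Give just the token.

Answer: jrt

Derivation:
Hunk 1: at line 2 remove [fgk,gqdnt] add [dii,dkgxf,pkgj] -> 9 lines: quceb xujjj dii dkgxf pkgj evajy akefs ybeqv fbbri
Hunk 2: at line 3 remove [dkgxf,pkgj] add [mjm,hlmb] -> 9 lines: quceb xujjj dii mjm hlmb evajy akefs ybeqv fbbri
Hunk 3: at line 1 remove [xujjj] add [jrt] -> 9 lines: quceb jrt dii mjm hlmb evajy akefs ybeqv fbbri
Hunk 4: at line 3 remove [hlmb,evajy] add [rpr] -> 8 lines: quceb jrt dii mjm rpr akefs ybeqv fbbri
Hunk 5: at line 1 remove [dii,mjm,rpr] add [kwga,muosh] -> 7 lines: quceb jrt kwga muosh akefs ybeqv fbbri
Hunk 6: at line 3 remove [akefs] add [ecto] -> 7 lines: quceb jrt kwga muosh ecto ybeqv fbbri
Final line 2: jrt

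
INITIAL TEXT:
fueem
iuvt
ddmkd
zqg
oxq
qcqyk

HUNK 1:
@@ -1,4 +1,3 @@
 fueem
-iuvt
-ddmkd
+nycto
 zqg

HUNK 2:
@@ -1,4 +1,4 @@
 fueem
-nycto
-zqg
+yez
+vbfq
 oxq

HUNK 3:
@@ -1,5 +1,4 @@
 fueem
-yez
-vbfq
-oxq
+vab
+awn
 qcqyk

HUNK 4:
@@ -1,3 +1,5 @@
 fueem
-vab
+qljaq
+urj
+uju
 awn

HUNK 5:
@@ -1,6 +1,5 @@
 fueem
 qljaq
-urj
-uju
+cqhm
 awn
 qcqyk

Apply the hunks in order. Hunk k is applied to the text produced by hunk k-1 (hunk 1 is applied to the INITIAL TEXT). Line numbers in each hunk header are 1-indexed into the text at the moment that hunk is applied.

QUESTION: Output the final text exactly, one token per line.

Answer: fueem
qljaq
cqhm
awn
qcqyk

Derivation:
Hunk 1: at line 1 remove [iuvt,ddmkd] add [nycto] -> 5 lines: fueem nycto zqg oxq qcqyk
Hunk 2: at line 1 remove [nycto,zqg] add [yez,vbfq] -> 5 lines: fueem yez vbfq oxq qcqyk
Hunk 3: at line 1 remove [yez,vbfq,oxq] add [vab,awn] -> 4 lines: fueem vab awn qcqyk
Hunk 4: at line 1 remove [vab] add [qljaq,urj,uju] -> 6 lines: fueem qljaq urj uju awn qcqyk
Hunk 5: at line 1 remove [urj,uju] add [cqhm] -> 5 lines: fueem qljaq cqhm awn qcqyk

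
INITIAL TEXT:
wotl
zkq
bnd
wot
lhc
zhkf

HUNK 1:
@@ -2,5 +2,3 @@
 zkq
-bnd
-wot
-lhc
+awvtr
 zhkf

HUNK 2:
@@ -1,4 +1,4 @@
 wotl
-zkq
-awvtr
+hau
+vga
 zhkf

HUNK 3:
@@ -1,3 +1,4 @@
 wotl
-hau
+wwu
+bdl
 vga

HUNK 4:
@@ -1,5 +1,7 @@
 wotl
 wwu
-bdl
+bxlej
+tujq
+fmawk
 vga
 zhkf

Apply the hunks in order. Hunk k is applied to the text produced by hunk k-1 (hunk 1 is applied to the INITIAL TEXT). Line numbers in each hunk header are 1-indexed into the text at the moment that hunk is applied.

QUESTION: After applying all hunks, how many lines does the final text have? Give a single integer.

Answer: 7

Derivation:
Hunk 1: at line 2 remove [bnd,wot,lhc] add [awvtr] -> 4 lines: wotl zkq awvtr zhkf
Hunk 2: at line 1 remove [zkq,awvtr] add [hau,vga] -> 4 lines: wotl hau vga zhkf
Hunk 3: at line 1 remove [hau] add [wwu,bdl] -> 5 lines: wotl wwu bdl vga zhkf
Hunk 4: at line 1 remove [bdl] add [bxlej,tujq,fmawk] -> 7 lines: wotl wwu bxlej tujq fmawk vga zhkf
Final line count: 7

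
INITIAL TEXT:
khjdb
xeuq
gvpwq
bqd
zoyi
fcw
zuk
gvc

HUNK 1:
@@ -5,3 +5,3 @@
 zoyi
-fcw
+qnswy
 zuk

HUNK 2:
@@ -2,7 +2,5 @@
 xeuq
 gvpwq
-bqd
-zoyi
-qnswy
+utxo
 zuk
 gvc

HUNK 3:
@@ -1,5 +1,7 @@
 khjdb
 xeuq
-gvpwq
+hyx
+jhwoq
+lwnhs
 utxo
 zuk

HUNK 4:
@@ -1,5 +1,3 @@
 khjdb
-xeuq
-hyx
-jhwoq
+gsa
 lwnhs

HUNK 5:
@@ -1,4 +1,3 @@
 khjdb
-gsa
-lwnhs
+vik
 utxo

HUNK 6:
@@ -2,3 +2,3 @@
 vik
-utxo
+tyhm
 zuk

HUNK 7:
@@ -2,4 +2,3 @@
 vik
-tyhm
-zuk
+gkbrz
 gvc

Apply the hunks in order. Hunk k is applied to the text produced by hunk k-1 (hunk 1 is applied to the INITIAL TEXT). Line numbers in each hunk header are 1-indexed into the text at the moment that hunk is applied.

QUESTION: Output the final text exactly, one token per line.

Answer: khjdb
vik
gkbrz
gvc

Derivation:
Hunk 1: at line 5 remove [fcw] add [qnswy] -> 8 lines: khjdb xeuq gvpwq bqd zoyi qnswy zuk gvc
Hunk 2: at line 2 remove [bqd,zoyi,qnswy] add [utxo] -> 6 lines: khjdb xeuq gvpwq utxo zuk gvc
Hunk 3: at line 1 remove [gvpwq] add [hyx,jhwoq,lwnhs] -> 8 lines: khjdb xeuq hyx jhwoq lwnhs utxo zuk gvc
Hunk 4: at line 1 remove [xeuq,hyx,jhwoq] add [gsa] -> 6 lines: khjdb gsa lwnhs utxo zuk gvc
Hunk 5: at line 1 remove [gsa,lwnhs] add [vik] -> 5 lines: khjdb vik utxo zuk gvc
Hunk 6: at line 2 remove [utxo] add [tyhm] -> 5 lines: khjdb vik tyhm zuk gvc
Hunk 7: at line 2 remove [tyhm,zuk] add [gkbrz] -> 4 lines: khjdb vik gkbrz gvc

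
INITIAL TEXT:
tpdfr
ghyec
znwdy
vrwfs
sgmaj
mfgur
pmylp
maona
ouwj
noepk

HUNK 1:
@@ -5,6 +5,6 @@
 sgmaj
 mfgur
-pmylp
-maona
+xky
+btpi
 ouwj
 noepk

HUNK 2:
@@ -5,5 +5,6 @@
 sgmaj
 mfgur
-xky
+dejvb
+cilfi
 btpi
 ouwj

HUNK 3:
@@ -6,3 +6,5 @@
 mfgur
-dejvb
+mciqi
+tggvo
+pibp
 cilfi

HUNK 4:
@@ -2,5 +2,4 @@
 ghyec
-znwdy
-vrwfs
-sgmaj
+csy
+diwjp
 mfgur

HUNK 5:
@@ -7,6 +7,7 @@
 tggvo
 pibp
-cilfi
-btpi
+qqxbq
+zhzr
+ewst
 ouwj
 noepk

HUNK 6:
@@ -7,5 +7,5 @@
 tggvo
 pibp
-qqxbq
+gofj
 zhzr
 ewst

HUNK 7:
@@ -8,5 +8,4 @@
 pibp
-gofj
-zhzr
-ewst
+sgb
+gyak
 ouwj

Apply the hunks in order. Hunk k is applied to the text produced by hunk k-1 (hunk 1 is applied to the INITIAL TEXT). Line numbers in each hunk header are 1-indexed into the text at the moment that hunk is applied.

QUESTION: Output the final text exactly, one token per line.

Hunk 1: at line 5 remove [pmylp,maona] add [xky,btpi] -> 10 lines: tpdfr ghyec znwdy vrwfs sgmaj mfgur xky btpi ouwj noepk
Hunk 2: at line 5 remove [xky] add [dejvb,cilfi] -> 11 lines: tpdfr ghyec znwdy vrwfs sgmaj mfgur dejvb cilfi btpi ouwj noepk
Hunk 3: at line 6 remove [dejvb] add [mciqi,tggvo,pibp] -> 13 lines: tpdfr ghyec znwdy vrwfs sgmaj mfgur mciqi tggvo pibp cilfi btpi ouwj noepk
Hunk 4: at line 2 remove [znwdy,vrwfs,sgmaj] add [csy,diwjp] -> 12 lines: tpdfr ghyec csy diwjp mfgur mciqi tggvo pibp cilfi btpi ouwj noepk
Hunk 5: at line 7 remove [cilfi,btpi] add [qqxbq,zhzr,ewst] -> 13 lines: tpdfr ghyec csy diwjp mfgur mciqi tggvo pibp qqxbq zhzr ewst ouwj noepk
Hunk 6: at line 7 remove [qqxbq] add [gofj] -> 13 lines: tpdfr ghyec csy diwjp mfgur mciqi tggvo pibp gofj zhzr ewst ouwj noepk
Hunk 7: at line 8 remove [gofj,zhzr,ewst] add [sgb,gyak] -> 12 lines: tpdfr ghyec csy diwjp mfgur mciqi tggvo pibp sgb gyak ouwj noepk

Answer: tpdfr
ghyec
csy
diwjp
mfgur
mciqi
tggvo
pibp
sgb
gyak
ouwj
noepk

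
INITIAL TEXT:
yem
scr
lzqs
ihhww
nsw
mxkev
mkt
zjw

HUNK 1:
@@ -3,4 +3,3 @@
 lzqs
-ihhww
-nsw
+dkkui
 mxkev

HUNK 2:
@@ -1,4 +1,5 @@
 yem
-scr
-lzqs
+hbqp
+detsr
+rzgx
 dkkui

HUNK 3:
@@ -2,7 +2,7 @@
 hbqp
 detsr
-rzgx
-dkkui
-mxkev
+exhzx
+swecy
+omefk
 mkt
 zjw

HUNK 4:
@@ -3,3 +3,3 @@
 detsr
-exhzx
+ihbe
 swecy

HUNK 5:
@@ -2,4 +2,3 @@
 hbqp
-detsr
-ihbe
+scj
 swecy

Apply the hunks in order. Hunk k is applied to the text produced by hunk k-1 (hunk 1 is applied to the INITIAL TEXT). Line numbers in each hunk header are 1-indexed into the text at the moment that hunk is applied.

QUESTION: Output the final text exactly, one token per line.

Hunk 1: at line 3 remove [ihhww,nsw] add [dkkui] -> 7 lines: yem scr lzqs dkkui mxkev mkt zjw
Hunk 2: at line 1 remove [scr,lzqs] add [hbqp,detsr,rzgx] -> 8 lines: yem hbqp detsr rzgx dkkui mxkev mkt zjw
Hunk 3: at line 2 remove [rzgx,dkkui,mxkev] add [exhzx,swecy,omefk] -> 8 lines: yem hbqp detsr exhzx swecy omefk mkt zjw
Hunk 4: at line 3 remove [exhzx] add [ihbe] -> 8 lines: yem hbqp detsr ihbe swecy omefk mkt zjw
Hunk 5: at line 2 remove [detsr,ihbe] add [scj] -> 7 lines: yem hbqp scj swecy omefk mkt zjw

Answer: yem
hbqp
scj
swecy
omefk
mkt
zjw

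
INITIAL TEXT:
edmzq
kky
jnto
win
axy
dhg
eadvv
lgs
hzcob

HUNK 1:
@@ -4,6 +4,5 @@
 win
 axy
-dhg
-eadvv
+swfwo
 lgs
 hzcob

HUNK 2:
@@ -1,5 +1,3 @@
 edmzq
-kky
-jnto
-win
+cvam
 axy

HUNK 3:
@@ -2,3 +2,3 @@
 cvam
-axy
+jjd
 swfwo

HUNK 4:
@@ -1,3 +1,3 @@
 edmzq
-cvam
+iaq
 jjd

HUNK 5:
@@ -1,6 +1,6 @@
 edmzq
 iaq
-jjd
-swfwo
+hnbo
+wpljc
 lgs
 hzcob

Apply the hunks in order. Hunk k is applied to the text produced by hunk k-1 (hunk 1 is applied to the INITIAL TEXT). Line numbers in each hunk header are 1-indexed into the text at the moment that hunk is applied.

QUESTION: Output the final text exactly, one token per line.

Hunk 1: at line 4 remove [dhg,eadvv] add [swfwo] -> 8 lines: edmzq kky jnto win axy swfwo lgs hzcob
Hunk 2: at line 1 remove [kky,jnto,win] add [cvam] -> 6 lines: edmzq cvam axy swfwo lgs hzcob
Hunk 3: at line 2 remove [axy] add [jjd] -> 6 lines: edmzq cvam jjd swfwo lgs hzcob
Hunk 4: at line 1 remove [cvam] add [iaq] -> 6 lines: edmzq iaq jjd swfwo lgs hzcob
Hunk 5: at line 1 remove [jjd,swfwo] add [hnbo,wpljc] -> 6 lines: edmzq iaq hnbo wpljc lgs hzcob

Answer: edmzq
iaq
hnbo
wpljc
lgs
hzcob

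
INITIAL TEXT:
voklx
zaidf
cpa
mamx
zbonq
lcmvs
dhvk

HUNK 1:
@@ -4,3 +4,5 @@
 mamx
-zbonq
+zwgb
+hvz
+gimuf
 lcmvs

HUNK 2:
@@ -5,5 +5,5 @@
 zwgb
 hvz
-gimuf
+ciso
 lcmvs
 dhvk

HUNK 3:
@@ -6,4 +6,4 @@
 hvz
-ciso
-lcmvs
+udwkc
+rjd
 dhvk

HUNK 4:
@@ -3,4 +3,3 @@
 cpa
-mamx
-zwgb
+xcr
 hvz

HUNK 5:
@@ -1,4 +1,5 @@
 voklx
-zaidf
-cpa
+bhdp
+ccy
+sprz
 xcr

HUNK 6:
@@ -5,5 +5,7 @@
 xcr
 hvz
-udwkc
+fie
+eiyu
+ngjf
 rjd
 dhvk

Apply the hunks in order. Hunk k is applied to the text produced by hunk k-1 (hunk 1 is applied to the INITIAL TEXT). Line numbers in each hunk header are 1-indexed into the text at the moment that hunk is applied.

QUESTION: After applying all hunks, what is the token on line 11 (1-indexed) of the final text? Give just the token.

Answer: dhvk

Derivation:
Hunk 1: at line 4 remove [zbonq] add [zwgb,hvz,gimuf] -> 9 lines: voklx zaidf cpa mamx zwgb hvz gimuf lcmvs dhvk
Hunk 2: at line 5 remove [gimuf] add [ciso] -> 9 lines: voklx zaidf cpa mamx zwgb hvz ciso lcmvs dhvk
Hunk 3: at line 6 remove [ciso,lcmvs] add [udwkc,rjd] -> 9 lines: voklx zaidf cpa mamx zwgb hvz udwkc rjd dhvk
Hunk 4: at line 3 remove [mamx,zwgb] add [xcr] -> 8 lines: voklx zaidf cpa xcr hvz udwkc rjd dhvk
Hunk 5: at line 1 remove [zaidf,cpa] add [bhdp,ccy,sprz] -> 9 lines: voklx bhdp ccy sprz xcr hvz udwkc rjd dhvk
Hunk 6: at line 5 remove [udwkc] add [fie,eiyu,ngjf] -> 11 lines: voklx bhdp ccy sprz xcr hvz fie eiyu ngjf rjd dhvk
Final line 11: dhvk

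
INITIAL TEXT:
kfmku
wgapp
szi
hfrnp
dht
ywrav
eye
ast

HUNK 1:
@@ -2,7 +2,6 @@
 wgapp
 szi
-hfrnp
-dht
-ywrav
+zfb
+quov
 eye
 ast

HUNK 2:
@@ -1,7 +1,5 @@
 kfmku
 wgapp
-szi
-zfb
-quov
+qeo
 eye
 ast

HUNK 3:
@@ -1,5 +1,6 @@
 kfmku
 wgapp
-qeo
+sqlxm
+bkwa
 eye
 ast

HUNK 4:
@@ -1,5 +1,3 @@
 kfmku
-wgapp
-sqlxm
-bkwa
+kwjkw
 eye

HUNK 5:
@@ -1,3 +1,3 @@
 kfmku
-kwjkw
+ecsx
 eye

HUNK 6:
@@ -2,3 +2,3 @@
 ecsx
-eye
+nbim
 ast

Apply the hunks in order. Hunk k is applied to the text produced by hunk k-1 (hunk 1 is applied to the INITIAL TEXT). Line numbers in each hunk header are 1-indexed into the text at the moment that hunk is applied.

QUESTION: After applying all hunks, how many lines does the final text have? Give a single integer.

Hunk 1: at line 2 remove [hfrnp,dht,ywrav] add [zfb,quov] -> 7 lines: kfmku wgapp szi zfb quov eye ast
Hunk 2: at line 1 remove [szi,zfb,quov] add [qeo] -> 5 lines: kfmku wgapp qeo eye ast
Hunk 3: at line 1 remove [qeo] add [sqlxm,bkwa] -> 6 lines: kfmku wgapp sqlxm bkwa eye ast
Hunk 4: at line 1 remove [wgapp,sqlxm,bkwa] add [kwjkw] -> 4 lines: kfmku kwjkw eye ast
Hunk 5: at line 1 remove [kwjkw] add [ecsx] -> 4 lines: kfmku ecsx eye ast
Hunk 6: at line 2 remove [eye] add [nbim] -> 4 lines: kfmku ecsx nbim ast
Final line count: 4

Answer: 4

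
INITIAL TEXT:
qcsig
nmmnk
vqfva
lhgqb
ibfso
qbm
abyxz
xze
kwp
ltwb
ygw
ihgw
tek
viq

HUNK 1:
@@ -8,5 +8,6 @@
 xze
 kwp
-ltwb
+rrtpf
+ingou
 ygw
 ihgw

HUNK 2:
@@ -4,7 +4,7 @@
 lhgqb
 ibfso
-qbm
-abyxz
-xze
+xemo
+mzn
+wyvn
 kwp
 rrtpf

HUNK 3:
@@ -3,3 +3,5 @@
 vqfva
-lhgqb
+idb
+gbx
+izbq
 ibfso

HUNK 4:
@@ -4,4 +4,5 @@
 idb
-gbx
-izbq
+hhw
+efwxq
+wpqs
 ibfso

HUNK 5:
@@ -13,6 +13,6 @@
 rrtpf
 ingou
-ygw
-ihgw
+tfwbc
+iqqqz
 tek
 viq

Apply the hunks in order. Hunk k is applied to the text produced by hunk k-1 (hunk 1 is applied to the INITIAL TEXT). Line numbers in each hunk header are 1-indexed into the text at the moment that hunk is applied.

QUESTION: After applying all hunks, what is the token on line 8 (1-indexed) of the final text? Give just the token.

Hunk 1: at line 8 remove [ltwb] add [rrtpf,ingou] -> 15 lines: qcsig nmmnk vqfva lhgqb ibfso qbm abyxz xze kwp rrtpf ingou ygw ihgw tek viq
Hunk 2: at line 4 remove [qbm,abyxz,xze] add [xemo,mzn,wyvn] -> 15 lines: qcsig nmmnk vqfva lhgqb ibfso xemo mzn wyvn kwp rrtpf ingou ygw ihgw tek viq
Hunk 3: at line 3 remove [lhgqb] add [idb,gbx,izbq] -> 17 lines: qcsig nmmnk vqfva idb gbx izbq ibfso xemo mzn wyvn kwp rrtpf ingou ygw ihgw tek viq
Hunk 4: at line 4 remove [gbx,izbq] add [hhw,efwxq,wpqs] -> 18 lines: qcsig nmmnk vqfva idb hhw efwxq wpqs ibfso xemo mzn wyvn kwp rrtpf ingou ygw ihgw tek viq
Hunk 5: at line 13 remove [ygw,ihgw] add [tfwbc,iqqqz] -> 18 lines: qcsig nmmnk vqfva idb hhw efwxq wpqs ibfso xemo mzn wyvn kwp rrtpf ingou tfwbc iqqqz tek viq
Final line 8: ibfso

Answer: ibfso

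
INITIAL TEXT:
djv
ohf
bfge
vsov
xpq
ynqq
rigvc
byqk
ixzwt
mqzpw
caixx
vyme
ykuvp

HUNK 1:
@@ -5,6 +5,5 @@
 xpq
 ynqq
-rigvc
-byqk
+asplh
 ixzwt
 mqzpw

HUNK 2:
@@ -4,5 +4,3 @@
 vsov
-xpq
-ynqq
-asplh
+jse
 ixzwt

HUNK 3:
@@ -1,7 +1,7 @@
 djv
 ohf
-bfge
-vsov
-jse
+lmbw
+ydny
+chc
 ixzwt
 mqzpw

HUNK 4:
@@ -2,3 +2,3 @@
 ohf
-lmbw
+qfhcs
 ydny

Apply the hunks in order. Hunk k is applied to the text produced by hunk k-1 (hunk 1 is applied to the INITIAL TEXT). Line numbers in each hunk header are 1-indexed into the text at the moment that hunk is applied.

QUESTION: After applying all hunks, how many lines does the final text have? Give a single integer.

Hunk 1: at line 5 remove [rigvc,byqk] add [asplh] -> 12 lines: djv ohf bfge vsov xpq ynqq asplh ixzwt mqzpw caixx vyme ykuvp
Hunk 2: at line 4 remove [xpq,ynqq,asplh] add [jse] -> 10 lines: djv ohf bfge vsov jse ixzwt mqzpw caixx vyme ykuvp
Hunk 3: at line 1 remove [bfge,vsov,jse] add [lmbw,ydny,chc] -> 10 lines: djv ohf lmbw ydny chc ixzwt mqzpw caixx vyme ykuvp
Hunk 4: at line 2 remove [lmbw] add [qfhcs] -> 10 lines: djv ohf qfhcs ydny chc ixzwt mqzpw caixx vyme ykuvp
Final line count: 10

Answer: 10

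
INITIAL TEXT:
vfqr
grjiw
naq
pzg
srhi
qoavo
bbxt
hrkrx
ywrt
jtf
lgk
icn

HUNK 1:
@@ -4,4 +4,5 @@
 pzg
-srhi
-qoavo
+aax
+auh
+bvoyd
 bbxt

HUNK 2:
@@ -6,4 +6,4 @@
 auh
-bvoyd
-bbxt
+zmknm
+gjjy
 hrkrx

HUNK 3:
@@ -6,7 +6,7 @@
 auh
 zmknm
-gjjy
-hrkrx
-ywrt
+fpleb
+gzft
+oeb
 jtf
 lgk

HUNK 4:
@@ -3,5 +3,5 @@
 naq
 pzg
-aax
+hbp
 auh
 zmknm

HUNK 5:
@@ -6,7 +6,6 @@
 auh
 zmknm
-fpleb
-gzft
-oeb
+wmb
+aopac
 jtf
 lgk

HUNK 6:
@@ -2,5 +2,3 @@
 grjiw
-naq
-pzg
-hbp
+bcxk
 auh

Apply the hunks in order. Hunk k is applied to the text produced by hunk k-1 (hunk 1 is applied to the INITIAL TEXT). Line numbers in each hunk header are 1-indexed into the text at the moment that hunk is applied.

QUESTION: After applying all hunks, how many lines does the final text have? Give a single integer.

Hunk 1: at line 4 remove [srhi,qoavo] add [aax,auh,bvoyd] -> 13 lines: vfqr grjiw naq pzg aax auh bvoyd bbxt hrkrx ywrt jtf lgk icn
Hunk 2: at line 6 remove [bvoyd,bbxt] add [zmknm,gjjy] -> 13 lines: vfqr grjiw naq pzg aax auh zmknm gjjy hrkrx ywrt jtf lgk icn
Hunk 3: at line 6 remove [gjjy,hrkrx,ywrt] add [fpleb,gzft,oeb] -> 13 lines: vfqr grjiw naq pzg aax auh zmknm fpleb gzft oeb jtf lgk icn
Hunk 4: at line 3 remove [aax] add [hbp] -> 13 lines: vfqr grjiw naq pzg hbp auh zmknm fpleb gzft oeb jtf lgk icn
Hunk 5: at line 6 remove [fpleb,gzft,oeb] add [wmb,aopac] -> 12 lines: vfqr grjiw naq pzg hbp auh zmknm wmb aopac jtf lgk icn
Hunk 6: at line 2 remove [naq,pzg,hbp] add [bcxk] -> 10 lines: vfqr grjiw bcxk auh zmknm wmb aopac jtf lgk icn
Final line count: 10

Answer: 10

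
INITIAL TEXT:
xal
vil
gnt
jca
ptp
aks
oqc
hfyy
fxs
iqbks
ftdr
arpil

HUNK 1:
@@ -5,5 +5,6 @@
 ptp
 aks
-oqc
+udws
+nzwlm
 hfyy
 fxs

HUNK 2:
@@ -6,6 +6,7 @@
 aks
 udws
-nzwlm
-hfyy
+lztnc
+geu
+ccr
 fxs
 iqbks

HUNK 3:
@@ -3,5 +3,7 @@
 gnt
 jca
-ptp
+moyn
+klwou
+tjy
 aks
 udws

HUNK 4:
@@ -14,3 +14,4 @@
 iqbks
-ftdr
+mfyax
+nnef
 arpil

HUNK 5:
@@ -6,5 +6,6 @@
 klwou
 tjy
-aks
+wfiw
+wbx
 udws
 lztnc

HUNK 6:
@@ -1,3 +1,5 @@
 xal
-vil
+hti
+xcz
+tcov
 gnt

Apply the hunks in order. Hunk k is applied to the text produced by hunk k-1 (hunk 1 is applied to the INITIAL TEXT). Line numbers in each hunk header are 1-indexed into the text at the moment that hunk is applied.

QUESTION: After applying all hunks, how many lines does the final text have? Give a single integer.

Hunk 1: at line 5 remove [oqc] add [udws,nzwlm] -> 13 lines: xal vil gnt jca ptp aks udws nzwlm hfyy fxs iqbks ftdr arpil
Hunk 2: at line 6 remove [nzwlm,hfyy] add [lztnc,geu,ccr] -> 14 lines: xal vil gnt jca ptp aks udws lztnc geu ccr fxs iqbks ftdr arpil
Hunk 3: at line 3 remove [ptp] add [moyn,klwou,tjy] -> 16 lines: xal vil gnt jca moyn klwou tjy aks udws lztnc geu ccr fxs iqbks ftdr arpil
Hunk 4: at line 14 remove [ftdr] add [mfyax,nnef] -> 17 lines: xal vil gnt jca moyn klwou tjy aks udws lztnc geu ccr fxs iqbks mfyax nnef arpil
Hunk 5: at line 6 remove [aks] add [wfiw,wbx] -> 18 lines: xal vil gnt jca moyn klwou tjy wfiw wbx udws lztnc geu ccr fxs iqbks mfyax nnef arpil
Hunk 6: at line 1 remove [vil] add [hti,xcz,tcov] -> 20 lines: xal hti xcz tcov gnt jca moyn klwou tjy wfiw wbx udws lztnc geu ccr fxs iqbks mfyax nnef arpil
Final line count: 20

Answer: 20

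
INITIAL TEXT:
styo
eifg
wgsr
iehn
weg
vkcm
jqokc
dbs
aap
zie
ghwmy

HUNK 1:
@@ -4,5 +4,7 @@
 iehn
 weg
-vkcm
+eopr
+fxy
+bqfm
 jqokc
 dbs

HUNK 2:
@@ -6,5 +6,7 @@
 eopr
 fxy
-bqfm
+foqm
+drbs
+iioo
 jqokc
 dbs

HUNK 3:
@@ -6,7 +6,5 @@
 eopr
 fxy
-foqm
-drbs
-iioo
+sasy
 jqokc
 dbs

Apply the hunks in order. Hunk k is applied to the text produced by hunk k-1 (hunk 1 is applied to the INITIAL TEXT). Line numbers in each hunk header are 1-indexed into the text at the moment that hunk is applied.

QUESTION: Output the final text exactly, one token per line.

Answer: styo
eifg
wgsr
iehn
weg
eopr
fxy
sasy
jqokc
dbs
aap
zie
ghwmy

Derivation:
Hunk 1: at line 4 remove [vkcm] add [eopr,fxy,bqfm] -> 13 lines: styo eifg wgsr iehn weg eopr fxy bqfm jqokc dbs aap zie ghwmy
Hunk 2: at line 6 remove [bqfm] add [foqm,drbs,iioo] -> 15 lines: styo eifg wgsr iehn weg eopr fxy foqm drbs iioo jqokc dbs aap zie ghwmy
Hunk 3: at line 6 remove [foqm,drbs,iioo] add [sasy] -> 13 lines: styo eifg wgsr iehn weg eopr fxy sasy jqokc dbs aap zie ghwmy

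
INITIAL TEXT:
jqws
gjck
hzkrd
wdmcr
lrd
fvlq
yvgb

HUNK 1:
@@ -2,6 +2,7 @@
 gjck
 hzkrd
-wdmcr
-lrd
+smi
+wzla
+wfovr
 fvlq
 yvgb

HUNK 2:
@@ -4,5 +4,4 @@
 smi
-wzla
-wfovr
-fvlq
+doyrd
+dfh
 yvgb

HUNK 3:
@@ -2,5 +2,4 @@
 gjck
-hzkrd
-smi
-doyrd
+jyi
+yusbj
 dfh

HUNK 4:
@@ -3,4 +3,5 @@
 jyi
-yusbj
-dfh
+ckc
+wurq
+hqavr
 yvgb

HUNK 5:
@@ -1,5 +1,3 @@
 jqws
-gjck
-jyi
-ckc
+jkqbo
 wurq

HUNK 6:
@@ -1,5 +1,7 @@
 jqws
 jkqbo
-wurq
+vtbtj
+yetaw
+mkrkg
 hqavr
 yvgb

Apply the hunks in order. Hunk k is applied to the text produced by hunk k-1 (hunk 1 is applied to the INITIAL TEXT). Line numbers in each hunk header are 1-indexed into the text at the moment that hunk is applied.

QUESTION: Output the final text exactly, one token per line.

Hunk 1: at line 2 remove [wdmcr,lrd] add [smi,wzla,wfovr] -> 8 lines: jqws gjck hzkrd smi wzla wfovr fvlq yvgb
Hunk 2: at line 4 remove [wzla,wfovr,fvlq] add [doyrd,dfh] -> 7 lines: jqws gjck hzkrd smi doyrd dfh yvgb
Hunk 3: at line 2 remove [hzkrd,smi,doyrd] add [jyi,yusbj] -> 6 lines: jqws gjck jyi yusbj dfh yvgb
Hunk 4: at line 3 remove [yusbj,dfh] add [ckc,wurq,hqavr] -> 7 lines: jqws gjck jyi ckc wurq hqavr yvgb
Hunk 5: at line 1 remove [gjck,jyi,ckc] add [jkqbo] -> 5 lines: jqws jkqbo wurq hqavr yvgb
Hunk 6: at line 1 remove [wurq] add [vtbtj,yetaw,mkrkg] -> 7 lines: jqws jkqbo vtbtj yetaw mkrkg hqavr yvgb

Answer: jqws
jkqbo
vtbtj
yetaw
mkrkg
hqavr
yvgb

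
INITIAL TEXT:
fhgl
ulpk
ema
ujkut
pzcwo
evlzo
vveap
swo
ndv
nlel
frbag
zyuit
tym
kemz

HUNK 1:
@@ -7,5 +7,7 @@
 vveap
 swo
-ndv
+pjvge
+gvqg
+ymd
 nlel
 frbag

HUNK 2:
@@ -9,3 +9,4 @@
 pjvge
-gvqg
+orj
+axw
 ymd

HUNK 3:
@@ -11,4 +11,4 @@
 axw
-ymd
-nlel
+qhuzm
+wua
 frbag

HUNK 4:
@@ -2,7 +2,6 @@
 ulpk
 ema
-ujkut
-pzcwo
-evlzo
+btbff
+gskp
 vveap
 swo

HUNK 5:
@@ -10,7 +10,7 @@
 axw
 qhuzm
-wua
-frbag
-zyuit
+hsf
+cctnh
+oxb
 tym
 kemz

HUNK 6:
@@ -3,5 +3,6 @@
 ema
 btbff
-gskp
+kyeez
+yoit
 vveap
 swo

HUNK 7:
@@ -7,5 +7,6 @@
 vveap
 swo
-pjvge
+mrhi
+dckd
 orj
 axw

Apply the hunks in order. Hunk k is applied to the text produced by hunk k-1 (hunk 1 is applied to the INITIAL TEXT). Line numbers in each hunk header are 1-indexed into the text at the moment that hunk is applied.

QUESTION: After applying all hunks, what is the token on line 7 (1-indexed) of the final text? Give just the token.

Answer: vveap

Derivation:
Hunk 1: at line 7 remove [ndv] add [pjvge,gvqg,ymd] -> 16 lines: fhgl ulpk ema ujkut pzcwo evlzo vveap swo pjvge gvqg ymd nlel frbag zyuit tym kemz
Hunk 2: at line 9 remove [gvqg] add [orj,axw] -> 17 lines: fhgl ulpk ema ujkut pzcwo evlzo vveap swo pjvge orj axw ymd nlel frbag zyuit tym kemz
Hunk 3: at line 11 remove [ymd,nlel] add [qhuzm,wua] -> 17 lines: fhgl ulpk ema ujkut pzcwo evlzo vveap swo pjvge orj axw qhuzm wua frbag zyuit tym kemz
Hunk 4: at line 2 remove [ujkut,pzcwo,evlzo] add [btbff,gskp] -> 16 lines: fhgl ulpk ema btbff gskp vveap swo pjvge orj axw qhuzm wua frbag zyuit tym kemz
Hunk 5: at line 10 remove [wua,frbag,zyuit] add [hsf,cctnh,oxb] -> 16 lines: fhgl ulpk ema btbff gskp vveap swo pjvge orj axw qhuzm hsf cctnh oxb tym kemz
Hunk 6: at line 3 remove [gskp] add [kyeez,yoit] -> 17 lines: fhgl ulpk ema btbff kyeez yoit vveap swo pjvge orj axw qhuzm hsf cctnh oxb tym kemz
Hunk 7: at line 7 remove [pjvge] add [mrhi,dckd] -> 18 lines: fhgl ulpk ema btbff kyeez yoit vveap swo mrhi dckd orj axw qhuzm hsf cctnh oxb tym kemz
Final line 7: vveap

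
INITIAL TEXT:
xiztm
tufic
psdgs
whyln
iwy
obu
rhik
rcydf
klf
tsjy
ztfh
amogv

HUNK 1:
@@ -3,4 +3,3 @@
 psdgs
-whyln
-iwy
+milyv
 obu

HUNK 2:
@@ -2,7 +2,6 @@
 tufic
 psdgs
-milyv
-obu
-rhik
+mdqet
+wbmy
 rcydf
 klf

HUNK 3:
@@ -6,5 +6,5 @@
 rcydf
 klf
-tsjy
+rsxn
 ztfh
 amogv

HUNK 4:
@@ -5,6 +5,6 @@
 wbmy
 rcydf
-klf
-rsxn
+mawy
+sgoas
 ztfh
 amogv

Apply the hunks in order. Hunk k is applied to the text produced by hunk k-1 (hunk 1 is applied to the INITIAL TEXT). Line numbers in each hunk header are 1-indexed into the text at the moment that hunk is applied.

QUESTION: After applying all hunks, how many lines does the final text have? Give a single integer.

Answer: 10

Derivation:
Hunk 1: at line 3 remove [whyln,iwy] add [milyv] -> 11 lines: xiztm tufic psdgs milyv obu rhik rcydf klf tsjy ztfh amogv
Hunk 2: at line 2 remove [milyv,obu,rhik] add [mdqet,wbmy] -> 10 lines: xiztm tufic psdgs mdqet wbmy rcydf klf tsjy ztfh amogv
Hunk 3: at line 6 remove [tsjy] add [rsxn] -> 10 lines: xiztm tufic psdgs mdqet wbmy rcydf klf rsxn ztfh amogv
Hunk 4: at line 5 remove [klf,rsxn] add [mawy,sgoas] -> 10 lines: xiztm tufic psdgs mdqet wbmy rcydf mawy sgoas ztfh amogv
Final line count: 10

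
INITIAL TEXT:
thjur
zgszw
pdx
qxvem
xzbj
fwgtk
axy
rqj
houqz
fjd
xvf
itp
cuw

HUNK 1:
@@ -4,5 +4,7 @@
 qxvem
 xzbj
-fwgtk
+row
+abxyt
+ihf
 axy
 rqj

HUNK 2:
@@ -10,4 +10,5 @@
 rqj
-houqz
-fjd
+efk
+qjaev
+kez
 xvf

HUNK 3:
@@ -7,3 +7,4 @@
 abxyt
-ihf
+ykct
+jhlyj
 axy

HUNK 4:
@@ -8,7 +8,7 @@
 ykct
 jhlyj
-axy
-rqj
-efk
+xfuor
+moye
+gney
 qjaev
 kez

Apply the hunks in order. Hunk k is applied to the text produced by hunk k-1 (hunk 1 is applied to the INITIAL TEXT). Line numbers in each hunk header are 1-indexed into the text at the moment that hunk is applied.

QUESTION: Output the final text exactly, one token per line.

Answer: thjur
zgszw
pdx
qxvem
xzbj
row
abxyt
ykct
jhlyj
xfuor
moye
gney
qjaev
kez
xvf
itp
cuw

Derivation:
Hunk 1: at line 4 remove [fwgtk] add [row,abxyt,ihf] -> 15 lines: thjur zgszw pdx qxvem xzbj row abxyt ihf axy rqj houqz fjd xvf itp cuw
Hunk 2: at line 10 remove [houqz,fjd] add [efk,qjaev,kez] -> 16 lines: thjur zgszw pdx qxvem xzbj row abxyt ihf axy rqj efk qjaev kez xvf itp cuw
Hunk 3: at line 7 remove [ihf] add [ykct,jhlyj] -> 17 lines: thjur zgszw pdx qxvem xzbj row abxyt ykct jhlyj axy rqj efk qjaev kez xvf itp cuw
Hunk 4: at line 8 remove [axy,rqj,efk] add [xfuor,moye,gney] -> 17 lines: thjur zgszw pdx qxvem xzbj row abxyt ykct jhlyj xfuor moye gney qjaev kez xvf itp cuw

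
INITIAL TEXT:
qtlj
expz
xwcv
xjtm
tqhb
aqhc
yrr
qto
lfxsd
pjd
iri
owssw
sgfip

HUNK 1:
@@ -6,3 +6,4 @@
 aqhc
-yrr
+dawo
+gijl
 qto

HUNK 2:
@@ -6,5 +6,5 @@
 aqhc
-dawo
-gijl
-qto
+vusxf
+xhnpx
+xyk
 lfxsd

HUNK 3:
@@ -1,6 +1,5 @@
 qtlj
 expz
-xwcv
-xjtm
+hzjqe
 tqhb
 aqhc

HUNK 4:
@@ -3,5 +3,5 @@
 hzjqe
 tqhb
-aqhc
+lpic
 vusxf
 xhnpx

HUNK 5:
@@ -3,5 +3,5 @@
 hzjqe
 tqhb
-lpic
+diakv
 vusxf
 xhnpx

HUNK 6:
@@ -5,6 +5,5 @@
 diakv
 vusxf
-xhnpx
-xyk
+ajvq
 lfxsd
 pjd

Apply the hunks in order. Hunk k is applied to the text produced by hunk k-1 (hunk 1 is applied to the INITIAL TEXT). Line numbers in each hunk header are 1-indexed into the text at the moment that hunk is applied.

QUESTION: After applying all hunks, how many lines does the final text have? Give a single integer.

Hunk 1: at line 6 remove [yrr] add [dawo,gijl] -> 14 lines: qtlj expz xwcv xjtm tqhb aqhc dawo gijl qto lfxsd pjd iri owssw sgfip
Hunk 2: at line 6 remove [dawo,gijl,qto] add [vusxf,xhnpx,xyk] -> 14 lines: qtlj expz xwcv xjtm tqhb aqhc vusxf xhnpx xyk lfxsd pjd iri owssw sgfip
Hunk 3: at line 1 remove [xwcv,xjtm] add [hzjqe] -> 13 lines: qtlj expz hzjqe tqhb aqhc vusxf xhnpx xyk lfxsd pjd iri owssw sgfip
Hunk 4: at line 3 remove [aqhc] add [lpic] -> 13 lines: qtlj expz hzjqe tqhb lpic vusxf xhnpx xyk lfxsd pjd iri owssw sgfip
Hunk 5: at line 3 remove [lpic] add [diakv] -> 13 lines: qtlj expz hzjqe tqhb diakv vusxf xhnpx xyk lfxsd pjd iri owssw sgfip
Hunk 6: at line 5 remove [xhnpx,xyk] add [ajvq] -> 12 lines: qtlj expz hzjqe tqhb diakv vusxf ajvq lfxsd pjd iri owssw sgfip
Final line count: 12

Answer: 12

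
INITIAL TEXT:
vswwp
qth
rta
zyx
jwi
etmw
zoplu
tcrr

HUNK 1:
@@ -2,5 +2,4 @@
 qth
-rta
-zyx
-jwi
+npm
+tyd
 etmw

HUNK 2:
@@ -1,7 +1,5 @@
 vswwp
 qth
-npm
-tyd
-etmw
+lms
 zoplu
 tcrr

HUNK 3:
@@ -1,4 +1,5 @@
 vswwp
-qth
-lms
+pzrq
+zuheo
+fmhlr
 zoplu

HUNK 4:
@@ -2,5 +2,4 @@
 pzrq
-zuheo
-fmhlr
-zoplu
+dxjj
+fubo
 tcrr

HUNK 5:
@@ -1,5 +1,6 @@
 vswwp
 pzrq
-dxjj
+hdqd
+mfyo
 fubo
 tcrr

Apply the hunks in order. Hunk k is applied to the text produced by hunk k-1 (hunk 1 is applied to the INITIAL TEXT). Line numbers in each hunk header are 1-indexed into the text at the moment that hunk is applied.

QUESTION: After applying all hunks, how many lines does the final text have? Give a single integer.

Hunk 1: at line 2 remove [rta,zyx,jwi] add [npm,tyd] -> 7 lines: vswwp qth npm tyd etmw zoplu tcrr
Hunk 2: at line 1 remove [npm,tyd,etmw] add [lms] -> 5 lines: vswwp qth lms zoplu tcrr
Hunk 3: at line 1 remove [qth,lms] add [pzrq,zuheo,fmhlr] -> 6 lines: vswwp pzrq zuheo fmhlr zoplu tcrr
Hunk 4: at line 2 remove [zuheo,fmhlr,zoplu] add [dxjj,fubo] -> 5 lines: vswwp pzrq dxjj fubo tcrr
Hunk 5: at line 1 remove [dxjj] add [hdqd,mfyo] -> 6 lines: vswwp pzrq hdqd mfyo fubo tcrr
Final line count: 6

Answer: 6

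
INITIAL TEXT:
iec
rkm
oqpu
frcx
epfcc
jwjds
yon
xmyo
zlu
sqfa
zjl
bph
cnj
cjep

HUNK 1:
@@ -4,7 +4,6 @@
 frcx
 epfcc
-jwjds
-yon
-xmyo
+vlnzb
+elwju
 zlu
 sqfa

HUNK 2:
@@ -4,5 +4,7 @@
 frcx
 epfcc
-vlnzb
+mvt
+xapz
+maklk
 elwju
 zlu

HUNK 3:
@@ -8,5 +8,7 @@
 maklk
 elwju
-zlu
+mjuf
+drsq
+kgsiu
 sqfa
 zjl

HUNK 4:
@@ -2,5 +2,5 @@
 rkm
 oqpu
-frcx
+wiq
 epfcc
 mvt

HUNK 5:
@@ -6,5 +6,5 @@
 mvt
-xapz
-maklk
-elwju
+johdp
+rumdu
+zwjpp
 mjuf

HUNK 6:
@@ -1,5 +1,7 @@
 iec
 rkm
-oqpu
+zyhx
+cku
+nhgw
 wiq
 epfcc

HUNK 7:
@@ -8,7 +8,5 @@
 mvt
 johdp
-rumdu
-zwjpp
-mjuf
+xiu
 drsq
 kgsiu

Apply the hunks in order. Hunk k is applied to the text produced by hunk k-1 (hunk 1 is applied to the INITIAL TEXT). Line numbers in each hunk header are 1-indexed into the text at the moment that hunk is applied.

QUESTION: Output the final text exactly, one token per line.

Hunk 1: at line 4 remove [jwjds,yon,xmyo] add [vlnzb,elwju] -> 13 lines: iec rkm oqpu frcx epfcc vlnzb elwju zlu sqfa zjl bph cnj cjep
Hunk 2: at line 4 remove [vlnzb] add [mvt,xapz,maklk] -> 15 lines: iec rkm oqpu frcx epfcc mvt xapz maklk elwju zlu sqfa zjl bph cnj cjep
Hunk 3: at line 8 remove [zlu] add [mjuf,drsq,kgsiu] -> 17 lines: iec rkm oqpu frcx epfcc mvt xapz maklk elwju mjuf drsq kgsiu sqfa zjl bph cnj cjep
Hunk 4: at line 2 remove [frcx] add [wiq] -> 17 lines: iec rkm oqpu wiq epfcc mvt xapz maklk elwju mjuf drsq kgsiu sqfa zjl bph cnj cjep
Hunk 5: at line 6 remove [xapz,maklk,elwju] add [johdp,rumdu,zwjpp] -> 17 lines: iec rkm oqpu wiq epfcc mvt johdp rumdu zwjpp mjuf drsq kgsiu sqfa zjl bph cnj cjep
Hunk 6: at line 1 remove [oqpu] add [zyhx,cku,nhgw] -> 19 lines: iec rkm zyhx cku nhgw wiq epfcc mvt johdp rumdu zwjpp mjuf drsq kgsiu sqfa zjl bph cnj cjep
Hunk 7: at line 8 remove [rumdu,zwjpp,mjuf] add [xiu] -> 17 lines: iec rkm zyhx cku nhgw wiq epfcc mvt johdp xiu drsq kgsiu sqfa zjl bph cnj cjep

Answer: iec
rkm
zyhx
cku
nhgw
wiq
epfcc
mvt
johdp
xiu
drsq
kgsiu
sqfa
zjl
bph
cnj
cjep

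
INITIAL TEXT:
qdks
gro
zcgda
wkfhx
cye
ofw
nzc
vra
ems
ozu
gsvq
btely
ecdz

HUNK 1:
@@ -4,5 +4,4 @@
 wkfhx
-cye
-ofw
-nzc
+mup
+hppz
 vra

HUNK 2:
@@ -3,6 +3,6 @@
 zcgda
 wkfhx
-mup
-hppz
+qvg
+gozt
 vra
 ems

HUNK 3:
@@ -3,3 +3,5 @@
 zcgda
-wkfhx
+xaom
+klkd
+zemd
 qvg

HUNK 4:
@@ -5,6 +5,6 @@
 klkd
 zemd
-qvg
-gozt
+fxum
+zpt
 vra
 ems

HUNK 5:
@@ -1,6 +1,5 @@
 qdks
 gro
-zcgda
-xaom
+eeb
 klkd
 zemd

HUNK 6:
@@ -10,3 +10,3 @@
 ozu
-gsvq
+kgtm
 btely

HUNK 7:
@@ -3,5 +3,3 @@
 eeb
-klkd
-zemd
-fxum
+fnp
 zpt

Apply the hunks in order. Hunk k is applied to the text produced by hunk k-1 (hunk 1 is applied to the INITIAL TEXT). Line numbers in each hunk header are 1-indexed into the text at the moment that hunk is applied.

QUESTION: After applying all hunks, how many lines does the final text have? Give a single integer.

Hunk 1: at line 4 remove [cye,ofw,nzc] add [mup,hppz] -> 12 lines: qdks gro zcgda wkfhx mup hppz vra ems ozu gsvq btely ecdz
Hunk 2: at line 3 remove [mup,hppz] add [qvg,gozt] -> 12 lines: qdks gro zcgda wkfhx qvg gozt vra ems ozu gsvq btely ecdz
Hunk 3: at line 3 remove [wkfhx] add [xaom,klkd,zemd] -> 14 lines: qdks gro zcgda xaom klkd zemd qvg gozt vra ems ozu gsvq btely ecdz
Hunk 4: at line 5 remove [qvg,gozt] add [fxum,zpt] -> 14 lines: qdks gro zcgda xaom klkd zemd fxum zpt vra ems ozu gsvq btely ecdz
Hunk 5: at line 1 remove [zcgda,xaom] add [eeb] -> 13 lines: qdks gro eeb klkd zemd fxum zpt vra ems ozu gsvq btely ecdz
Hunk 6: at line 10 remove [gsvq] add [kgtm] -> 13 lines: qdks gro eeb klkd zemd fxum zpt vra ems ozu kgtm btely ecdz
Hunk 7: at line 3 remove [klkd,zemd,fxum] add [fnp] -> 11 lines: qdks gro eeb fnp zpt vra ems ozu kgtm btely ecdz
Final line count: 11

Answer: 11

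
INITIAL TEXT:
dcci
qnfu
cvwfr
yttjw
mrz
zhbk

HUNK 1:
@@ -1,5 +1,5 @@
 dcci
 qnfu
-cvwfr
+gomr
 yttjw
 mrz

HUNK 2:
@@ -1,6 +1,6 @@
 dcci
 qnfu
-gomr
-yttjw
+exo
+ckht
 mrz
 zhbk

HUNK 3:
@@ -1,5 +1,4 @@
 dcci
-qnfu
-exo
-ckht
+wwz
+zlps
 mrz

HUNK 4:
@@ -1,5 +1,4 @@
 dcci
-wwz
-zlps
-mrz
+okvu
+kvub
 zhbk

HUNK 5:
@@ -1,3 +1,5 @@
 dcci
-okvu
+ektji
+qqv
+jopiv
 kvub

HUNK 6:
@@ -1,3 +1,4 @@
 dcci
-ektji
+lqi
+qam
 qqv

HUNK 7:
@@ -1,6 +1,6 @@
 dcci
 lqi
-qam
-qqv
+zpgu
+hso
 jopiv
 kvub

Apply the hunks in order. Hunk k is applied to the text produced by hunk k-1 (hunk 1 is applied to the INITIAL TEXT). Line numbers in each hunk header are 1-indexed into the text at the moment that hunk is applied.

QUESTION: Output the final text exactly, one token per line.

Hunk 1: at line 1 remove [cvwfr] add [gomr] -> 6 lines: dcci qnfu gomr yttjw mrz zhbk
Hunk 2: at line 1 remove [gomr,yttjw] add [exo,ckht] -> 6 lines: dcci qnfu exo ckht mrz zhbk
Hunk 3: at line 1 remove [qnfu,exo,ckht] add [wwz,zlps] -> 5 lines: dcci wwz zlps mrz zhbk
Hunk 4: at line 1 remove [wwz,zlps,mrz] add [okvu,kvub] -> 4 lines: dcci okvu kvub zhbk
Hunk 5: at line 1 remove [okvu] add [ektji,qqv,jopiv] -> 6 lines: dcci ektji qqv jopiv kvub zhbk
Hunk 6: at line 1 remove [ektji] add [lqi,qam] -> 7 lines: dcci lqi qam qqv jopiv kvub zhbk
Hunk 7: at line 1 remove [qam,qqv] add [zpgu,hso] -> 7 lines: dcci lqi zpgu hso jopiv kvub zhbk

Answer: dcci
lqi
zpgu
hso
jopiv
kvub
zhbk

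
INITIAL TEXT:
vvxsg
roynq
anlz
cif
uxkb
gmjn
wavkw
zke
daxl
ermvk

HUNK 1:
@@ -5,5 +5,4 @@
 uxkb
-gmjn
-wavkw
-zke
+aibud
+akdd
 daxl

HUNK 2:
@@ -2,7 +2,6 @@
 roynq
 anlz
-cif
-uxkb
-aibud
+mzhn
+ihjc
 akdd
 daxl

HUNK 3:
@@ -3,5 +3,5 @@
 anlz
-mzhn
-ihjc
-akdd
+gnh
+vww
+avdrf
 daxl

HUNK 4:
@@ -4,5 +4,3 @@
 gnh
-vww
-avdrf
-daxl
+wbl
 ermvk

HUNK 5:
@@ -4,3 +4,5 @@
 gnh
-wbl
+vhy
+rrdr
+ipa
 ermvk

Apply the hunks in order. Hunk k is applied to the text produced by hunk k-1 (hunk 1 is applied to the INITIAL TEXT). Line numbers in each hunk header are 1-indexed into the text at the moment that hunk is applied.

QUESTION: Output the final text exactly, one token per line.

Hunk 1: at line 5 remove [gmjn,wavkw,zke] add [aibud,akdd] -> 9 lines: vvxsg roynq anlz cif uxkb aibud akdd daxl ermvk
Hunk 2: at line 2 remove [cif,uxkb,aibud] add [mzhn,ihjc] -> 8 lines: vvxsg roynq anlz mzhn ihjc akdd daxl ermvk
Hunk 3: at line 3 remove [mzhn,ihjc,akdd] add [gnh,vww,avdrf] -> 8 lines: vvxsg roynq anlz gnh vww avdrf daxl ermvk
Hunk 4: at line 4 remove [vww,avdrf,daxl] add [wbl] -> 6 lines: vvxsg roynq anlz gnh wbl ermvk
Hunk 5: at line 4 remove [wbl] add [vhy,rrdr,ipa] -> 8 lines: vvxsg roynq anlz gnh vhy rrdr ipa ermvk

Answer: vvxsg
roynq
anlz
gnh
vhy
rrdr
ipa
ermvk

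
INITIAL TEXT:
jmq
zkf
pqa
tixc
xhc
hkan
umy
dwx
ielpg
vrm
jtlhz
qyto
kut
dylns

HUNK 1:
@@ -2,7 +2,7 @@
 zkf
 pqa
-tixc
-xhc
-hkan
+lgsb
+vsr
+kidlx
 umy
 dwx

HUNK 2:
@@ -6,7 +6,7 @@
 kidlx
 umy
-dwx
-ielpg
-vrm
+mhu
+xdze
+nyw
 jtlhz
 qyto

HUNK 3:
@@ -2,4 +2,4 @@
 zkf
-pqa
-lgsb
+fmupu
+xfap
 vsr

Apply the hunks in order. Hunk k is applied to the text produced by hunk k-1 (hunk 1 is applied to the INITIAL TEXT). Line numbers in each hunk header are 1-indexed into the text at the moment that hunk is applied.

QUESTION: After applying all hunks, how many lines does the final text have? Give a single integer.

Answer: 14

Derivation:
Hunk 1: at line 2 remove [tixc,xhc,hkan] add [lgsb,vsr,kidlx] -> 14 lines: jmq zkf pqa lgsb vsr kidlx umy dwx ielpg vrm jtlhz qyto kut dylns
Hunk 2: at line 6 remove [dwx,ielpg,vrm] add [mhu,xdze,nyw] -> 14 lines: jmq zkf pqa lgsb vsr kidlx umy mhu xdze nyw jtlhz qyto kut dylns
Hunk 3: at line 2 remove [pqa,lgsb] add [fmupu,xfap] -> 14 lines: jmq zkf fmupu xfap vsr kidlx umy mhu xdze nyw jtlhz qyto kut dylns
Final line count: 14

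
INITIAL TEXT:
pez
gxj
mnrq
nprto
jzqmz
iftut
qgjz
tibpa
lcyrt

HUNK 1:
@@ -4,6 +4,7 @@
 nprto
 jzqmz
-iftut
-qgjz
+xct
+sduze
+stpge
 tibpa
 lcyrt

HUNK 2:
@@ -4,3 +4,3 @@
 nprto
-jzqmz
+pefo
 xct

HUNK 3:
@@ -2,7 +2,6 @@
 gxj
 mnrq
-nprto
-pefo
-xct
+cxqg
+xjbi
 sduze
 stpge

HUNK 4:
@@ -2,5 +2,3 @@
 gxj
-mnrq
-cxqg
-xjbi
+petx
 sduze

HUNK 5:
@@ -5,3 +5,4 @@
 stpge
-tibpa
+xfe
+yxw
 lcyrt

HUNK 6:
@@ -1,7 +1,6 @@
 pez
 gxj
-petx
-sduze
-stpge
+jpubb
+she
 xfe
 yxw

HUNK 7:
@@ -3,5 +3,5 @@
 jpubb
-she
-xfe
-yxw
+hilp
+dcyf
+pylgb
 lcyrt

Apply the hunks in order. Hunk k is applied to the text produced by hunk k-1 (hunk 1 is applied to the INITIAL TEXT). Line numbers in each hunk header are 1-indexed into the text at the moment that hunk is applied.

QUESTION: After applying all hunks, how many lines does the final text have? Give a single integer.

Answer: 7

Derivation:
Hunk 1: at line 4 remove [iftut,qgjz] add [xct,sduze,stpge] -> 10 lines: pez gxj mnrq nprto jzqmz xct sduze stpge tibpa lcyrt
Hunk 2: at line 4 remove [jzqmz] add [pefo] -> 10 lines: pez gxj mnrq nprto pefo xct sduze stpge tibpa lcyrt
Hunk 3: at line 2 remove [nprto,pefo,xct] add [cxqg,xjbi] -> 9 lines: pez gxj mnrq cxqg xjbi sduze stpge tibpa lcyrt
Hunk 4: at line 2 remove [mnrq,cxqg,xjbi] add [petx] -> 7 lines: pez gxj petx sduze stpge tibpa lcyrt
Hunk 5: at line 5 remove [tibpa] add [xfe,yxw] -> 8 lines: pez gxj petx sduze stpge xfe yxw lcyrt
Hunk 6: at line 1 remove [petx,sduze,stpge] add [jpubb,she] -> 7 lines: pez gxj jpubb she xfe yxw lcyrt
Hunk 7: at line 3 remove [she,xfe,yxw] add [hilp,dcyf,pylgb] -> 7 lines: pez gxj jpubb hilp dcyf pylgb lcyrt
Final line count: 7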